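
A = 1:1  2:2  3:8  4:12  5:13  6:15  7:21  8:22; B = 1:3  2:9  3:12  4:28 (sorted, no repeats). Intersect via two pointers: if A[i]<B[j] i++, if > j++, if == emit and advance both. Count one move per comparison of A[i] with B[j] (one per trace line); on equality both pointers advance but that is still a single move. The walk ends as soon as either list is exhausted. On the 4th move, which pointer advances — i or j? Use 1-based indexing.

[i=1,j=1] 1<3 → i++
[i=2,j=1] 2<3 → i++
[i=3,j=1] 8>3 → j++
[i=3,j=2] 8<9 → i++

i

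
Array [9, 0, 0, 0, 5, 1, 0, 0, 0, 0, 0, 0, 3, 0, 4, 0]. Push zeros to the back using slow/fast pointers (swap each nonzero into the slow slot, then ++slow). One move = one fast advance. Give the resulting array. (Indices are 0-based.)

[9, 5, 1, 3, 4, 0, 0, 0, 0, 0, 0, 0, 0, 0, 0, 0]

(s=0,f=0) a[fast]=9≠0 swap→a[0]=9 → slow++,fast++
(s=1,f=1) a[fast]=0 → fast++
(s=1,f=2) a[fast]=0 → fast++
(s=1,f=3) a[fast]=0 → fast++
(s=1,f=4) a[fast]=5≠0 swap→a[1]=5 → slow++,fast++
(s=2,f=5) a[fast]=1≠0 swap→a[2]=1 → slow++,fast++
(s=3,f=6) a[fast]=0 → fast++
(s=3,f=7) a[fast]=0 → fast++
(s=3,f=8) a[fast]=0 → fast++
(s=3,f=9) a[fast]=0 → fast++
(s=3,f=10) a[fast]=0 → fast++
(s=3,f=11) a[fast]=0 → fast++
(s=3,f=12) a[fast]=3≠0 swap→a[3]=3 → slow++,fast++
(s=4,f=13) a[fast]=0 → fast++
(s=4,f=14) a[fast]=4≠0 swap→a[4]=4 → slow++,fast++
(s=5,f=15) a[fast]=0 → fast++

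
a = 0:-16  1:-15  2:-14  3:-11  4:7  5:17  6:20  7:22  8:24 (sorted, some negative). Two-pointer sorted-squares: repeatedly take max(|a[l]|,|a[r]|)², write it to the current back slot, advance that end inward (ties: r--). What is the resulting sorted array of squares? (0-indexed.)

[49, 121, 196, 225, 256, 289, 400, 484, 576]

[0,8] |-16|<=|24| out[8]=576 → r--
[0,7] |-16|<=|22| out[7]=484 → r--
[0,6] |-16|<=|20| out[6]=400 → r--
[0,5] |-16|<=|17| out[5]=289 → r--
[0,4] |-16|>|7| out[4]=256 → l++
[1,4] |-15|>|7| out[3]=225 → l++
[2,4] |-14|>|7| out[2]=196 → l++
[3,4] |-11|>|7| out[1]=121 → l++
[4,4] |7|<=|7| out[0]=49 → r--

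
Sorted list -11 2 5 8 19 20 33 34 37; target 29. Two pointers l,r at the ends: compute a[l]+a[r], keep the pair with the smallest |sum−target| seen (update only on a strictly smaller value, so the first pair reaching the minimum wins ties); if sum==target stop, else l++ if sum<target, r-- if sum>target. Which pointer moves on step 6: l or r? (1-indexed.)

l

l=1 r=9: -11+37=26 d=3 *, l++
l=2 r=9: 2+37=39 d=10, r--
l=2 r=8: 2+34=36 d=7, r--
l=2 r=7: 2+33=35 d=6, r--
l=2 r=6: 2+20=22 d=7, l++
l=3 r=6: 5+20=25 d=4, l++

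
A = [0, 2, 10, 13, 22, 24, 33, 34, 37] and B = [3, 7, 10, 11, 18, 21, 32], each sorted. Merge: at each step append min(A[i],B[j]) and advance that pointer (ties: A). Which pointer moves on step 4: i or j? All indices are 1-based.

j

[i=1,j=1] A[i]=0<=B[j]=3 take 0 → i++
[i=2,j=1] A[i]=2<=B[j]=3 take 2 → i++
[i=3,j=1] A[i]=10>B[j]=3 take 3 → j++
[i=3,j=2] A[i]=10>B[j]=7 take 7 → j++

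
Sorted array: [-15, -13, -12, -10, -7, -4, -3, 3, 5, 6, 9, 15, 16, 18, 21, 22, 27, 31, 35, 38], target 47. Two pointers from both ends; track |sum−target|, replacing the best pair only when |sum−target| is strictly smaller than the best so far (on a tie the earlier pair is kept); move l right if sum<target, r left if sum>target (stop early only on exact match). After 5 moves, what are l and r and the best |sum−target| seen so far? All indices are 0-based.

l=5, r=19, best |Δ|=16

l=0 r=19: -15+38=23 d=24 *, l++
l=1 r=19: -13+38=25 d=22 *, l++
l=2 r=19: -12+38=26 d=21 *, l++
l=3 r=19: -10+38=28 d=19 *, l++
l=4 r=19: -7+38=31 d=16 *, l++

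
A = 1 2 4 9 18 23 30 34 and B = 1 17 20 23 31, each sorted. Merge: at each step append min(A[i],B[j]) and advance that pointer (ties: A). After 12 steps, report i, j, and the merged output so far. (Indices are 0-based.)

i=7, j=5, merged so far=[1, 1, 2, 4, 9, 17, 18, 20, 23, 23, 30, 31]

[i=0,j=0] A[i]=1<=B[j]=1 take 1 → i++
[i=1,j=0] A[i]=2>B[j]=1 take 1 → j++
[i=1,j=1] A[i]=2<=B[j]=17 take 2 → i++
[i=2,j=1] A[i]=4<=B[j]=17 take 4 → i++
[i=3,j=1] A[i]=9<=B[j]=17 take 9 → i++
[i=4,j=1] A[i]=18>B[j]=17 take 17 → j++
[i=4,j=2] A[i]=18<=B[j]=20 take 18 → i++
[i=5,j=2] A[i]=23>B[j]=20 take 20 → j++
[i=5,j=3] A[i]=23<=B[j]=23 take 23 → i++
[i=6,j=3] A[i]=30>B[j]=23 take 23 → j++
[i=6,j=4] A[i]=30<=B[j]=31 take 30 → i++
[i=7,j=4] A[i]=34>B[j]=31 take 31 → j++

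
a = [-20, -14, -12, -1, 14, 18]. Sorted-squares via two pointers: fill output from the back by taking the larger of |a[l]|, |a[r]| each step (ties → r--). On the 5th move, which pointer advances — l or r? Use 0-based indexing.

[0,5] |-20|>|18| out[5]=400 → l++
[1,5] |-14|<=|18| out[4]=324 → r--
[1,4] |-14|<=|14| out[3]=196 → r--
[1,3] |-14|>|-1| out[2]=196 → l++
[2,3] |-12|>|-1| out[1]=144 → l++

l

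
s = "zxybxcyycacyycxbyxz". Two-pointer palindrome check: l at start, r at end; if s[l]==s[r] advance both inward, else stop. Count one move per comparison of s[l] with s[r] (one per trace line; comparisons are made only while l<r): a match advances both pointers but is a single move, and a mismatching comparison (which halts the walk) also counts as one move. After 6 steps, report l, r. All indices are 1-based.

l=1 r=19: 'z'=='z', l++,r--
l=2 r=18: 'x'=='x', l++,r--
l=3 r=17: 'y'=='y', l++,r--
l=4 r=16: 'b'=='b', l++,r--
l=5 r=15: 'x'=='x', l++,r--
l=6 r=14: 'c'=='c', l++,r--

l=7, r=13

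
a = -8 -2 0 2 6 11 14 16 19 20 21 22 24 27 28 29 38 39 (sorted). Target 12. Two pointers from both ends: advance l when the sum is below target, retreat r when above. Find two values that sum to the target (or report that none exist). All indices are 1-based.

(-8, 20)

[1,18] -8+39=31 >12 → r--
[1,17] -8+38=30 >12 → r--
[1,16] -8+29=21 >12 → r--
[1,15] -8+28=20 >12 → r--
[1,14] -8+27=19 >12 → r--
[1,13] -8+24=16 >12 → r--
[1,12] -8+22=14 >12 → r--
[1,11] -8+21=13 >12 → r--
[1,10] -8+20=12 → found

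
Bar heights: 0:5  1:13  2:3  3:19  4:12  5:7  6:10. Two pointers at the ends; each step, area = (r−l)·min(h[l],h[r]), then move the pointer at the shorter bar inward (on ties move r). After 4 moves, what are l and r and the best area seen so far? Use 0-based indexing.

[0,6] min(5,10)*6=30 best=30 * → l++
[1,6] min(13,10)*5=50 best=50 * → r--
[1,5] min(13,7)*4=28 best=50 → r--
[1,4] min(13,12)*3=36 best=50 → r--

l=1, r=3, best area=50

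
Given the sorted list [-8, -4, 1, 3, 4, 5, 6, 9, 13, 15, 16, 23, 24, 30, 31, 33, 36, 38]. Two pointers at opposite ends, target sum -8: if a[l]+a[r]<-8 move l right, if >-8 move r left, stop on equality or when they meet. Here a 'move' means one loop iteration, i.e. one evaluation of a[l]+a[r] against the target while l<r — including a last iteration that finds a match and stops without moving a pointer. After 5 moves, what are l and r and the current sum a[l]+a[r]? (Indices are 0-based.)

[0,17] -8+38=30 >-8 → r--
[0,16] -8+36=28 >-8 → r--
[0,15] -8+33=25 >-8 → r--
[0,14] -8+31=23 >-8 → r--
[0,13] -8+30=22 >-8 → r--

l=0, r=12, sum=16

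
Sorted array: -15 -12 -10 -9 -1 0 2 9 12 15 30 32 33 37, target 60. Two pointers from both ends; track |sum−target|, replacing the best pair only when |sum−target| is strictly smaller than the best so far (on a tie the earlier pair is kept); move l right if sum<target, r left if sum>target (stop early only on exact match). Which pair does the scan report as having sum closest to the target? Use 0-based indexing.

[0,13] -15+37=22 d=38 * → l++
[1,13] -12+37=25 d=35 * → l++
[2,13] -10+37=27 d=33 * → l++
[3,13] -9+37=28 d=32 * → l++
[4,13] -1+37=36 d=24 * → l++
[5,13] 0+37=37 d=23 * → l++
[6,13] 2+37=39 d=21 * → l++
[7,13] 9+37=46 d=14 * → l++
[8,13] 12+37=49 d=11 * → l++
[9,13] 15+37=52 d=8 * → l++
[10,13] 30+37=67 d=7 * → r--
[10,12] 30+33=63 d=3 * → r--
[10,11] 30+32=62 d=2 * → r--

pair (30, 32) with sum 62 (|Δ|=2)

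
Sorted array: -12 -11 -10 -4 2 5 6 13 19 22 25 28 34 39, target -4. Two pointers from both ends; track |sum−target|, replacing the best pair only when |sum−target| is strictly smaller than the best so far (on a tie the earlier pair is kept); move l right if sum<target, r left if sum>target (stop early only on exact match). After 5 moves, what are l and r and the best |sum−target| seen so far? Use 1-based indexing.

l=1, r=9, best |Δ|=14

[1,14] -12+39=27 d=31 * → r--
[1,13] -12+34=22 d=26 * → r--
[1,12] -12+28=16 d=20 * → r--
[1,11] -12+25=13 d=17 * → r--
[1,10] -12+22=10 d=14 * → r--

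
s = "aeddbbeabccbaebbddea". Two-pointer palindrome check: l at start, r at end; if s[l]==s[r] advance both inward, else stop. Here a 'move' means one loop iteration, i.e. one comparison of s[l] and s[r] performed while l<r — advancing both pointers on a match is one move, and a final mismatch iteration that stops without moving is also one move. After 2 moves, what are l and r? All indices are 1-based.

l=3, r=18

[1,20] 'a'=='a' → l++,r--
[2,19] 'e'=='e' → l++,r--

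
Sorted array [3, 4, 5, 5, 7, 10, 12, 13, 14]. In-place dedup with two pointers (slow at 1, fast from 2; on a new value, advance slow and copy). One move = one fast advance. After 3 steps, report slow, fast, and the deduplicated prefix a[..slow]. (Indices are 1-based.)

(s=1,f=2) a[fast]=4≠a[slow]=3 write a[2]=4 → slow++,fast++
(s=2,f=3) a[fast]=5≠a[slow]=4 write a[3]=5 → slow++,fast++
(s=3,f=4) a[fast]=5=a[slow] dup → fast++

slow=3, fast=5, prefix=[3, 4, 5]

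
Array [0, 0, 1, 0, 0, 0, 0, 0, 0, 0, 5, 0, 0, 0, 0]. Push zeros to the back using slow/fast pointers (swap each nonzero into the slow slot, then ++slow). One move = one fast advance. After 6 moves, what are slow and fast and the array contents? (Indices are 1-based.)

(s=1,f=1) a[fast]=0 → fast++
(s=1,f=2) a[fast]=0 → fast++
(s=1,f=3) a[fast]=1≠0 swap→a[1]=1 → slow++,fast++
(s=2,f=4) a[fast]=0 → fast++
(s=2,f=5) a[fast]=0 → fast++
(s=2,f=6) a[fast]=0 → fast++

slow=2, fast=7, a=[1, 0, 0, 0, 0, 0, 0, 0, 0, 0, 5, 0, 0, 0, 0]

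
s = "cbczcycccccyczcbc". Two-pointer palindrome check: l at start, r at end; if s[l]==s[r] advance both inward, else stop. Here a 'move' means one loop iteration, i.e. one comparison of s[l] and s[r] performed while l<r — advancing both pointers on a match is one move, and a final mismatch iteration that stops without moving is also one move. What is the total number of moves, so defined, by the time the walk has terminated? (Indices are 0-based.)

[0,16] 'c'=='c' → l++,r--
[1,15] 'b'=='b' → l++,r--
[2,14] 'c'=='c' → l++,r--
[3,13] 'z'=='z' → l++,r--
[4,12] 'c'=='c' → l++,r--
[5,11] 'y'=='y' → l++,r--
[6,10] 'c'=='c' → l++,r--
[7,9] 'c'=='c' → l++,r--

8 moves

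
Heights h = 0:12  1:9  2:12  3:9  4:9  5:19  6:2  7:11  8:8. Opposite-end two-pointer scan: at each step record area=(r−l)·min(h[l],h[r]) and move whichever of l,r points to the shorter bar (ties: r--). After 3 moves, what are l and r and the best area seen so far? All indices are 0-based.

l=0 r=8: min(12,8)*8=64 best=64 *, r--
l=0 r=7: min(12,11)*7=77 best=77 *, r--
l=0 r=6: min(12,2)*6=12 best=77, r--

l=0, r=5, best area=77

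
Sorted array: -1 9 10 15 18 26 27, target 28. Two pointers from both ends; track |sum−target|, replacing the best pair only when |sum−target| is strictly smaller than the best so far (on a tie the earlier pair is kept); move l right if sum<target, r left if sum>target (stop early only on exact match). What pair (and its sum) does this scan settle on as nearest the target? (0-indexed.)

[0,6] -1+27=26 d=2 * → l++
[1,6] 9+27=36 d=8 → r--
[1,5] 9+26=35 d=7 → r--
[1,4] 9+18=27 d=1 * → l++
[2,4] 10+18=28 d=0 * → stop

pair (10, 18) with sum 28 (|Δ|=0)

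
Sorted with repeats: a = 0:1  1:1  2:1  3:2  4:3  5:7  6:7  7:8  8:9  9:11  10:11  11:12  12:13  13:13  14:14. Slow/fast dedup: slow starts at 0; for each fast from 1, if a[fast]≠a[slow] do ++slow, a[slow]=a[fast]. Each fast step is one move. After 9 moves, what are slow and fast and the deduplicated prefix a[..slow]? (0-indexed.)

slow=0 fast=1: a[fast]=1=a[slow] dup, fast++
slow=0 fast=2: a[fast]=1=a[slow] dup, fast++
slow=0 fast=3: a[fast]=2≠a[slow]=1 write a[1]=2, slow++,fast++
slow=1 fast=4: a[fast]=3≠a[slow]=2 write a[2]=3, slow++,fast++
slow=2 fast=5: a[fast]=7≠a[slow]=3 write a[3]=7, slow++,fast++
slow=3 fast=6: a[fast]=7=a[slow] dup, fast++
slow=3 fast=7: a[fast]=8≠a[slow]=7 write a[4]=8, slow++,fast++
slow=4 fast=8: a[fast]=9≠a[slow]=8 write a[5]=9, slow++,fast++
slow=5 fast=9: a[fast]=11≠a[slow]=9 write a[6]=11, slow++,fast++

slow=6, fast=10, prefix=[1, 2, 3, 7, 8, 9, 11]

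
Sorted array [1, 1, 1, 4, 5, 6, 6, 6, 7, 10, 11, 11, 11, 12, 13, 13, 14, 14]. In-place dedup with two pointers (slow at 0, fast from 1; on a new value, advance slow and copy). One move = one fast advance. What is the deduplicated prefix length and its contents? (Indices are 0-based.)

length 10; prefix = [1, 4, 5, 6, 7, 10, 11, 12, 13, 14]

(s=0,f=1) a[fast]=1=a[slow] dup → fast++
(s=0,f=2) a[fast]=1=a[slow] dup → fast++
(s=0,f=3) a[fast]=4≠a[slow]=1 write a[1]=4 → slow++,fast++
(s=1,f=4) a[fast]=5≠a[slow]=4 write a[2]=5 → slow++,fast++
(s=2,f=5) a[fast]=6≠a[slow]=5 write a[3]=6 → slow++,fast++
(s=3,f=6) a[fast]=6=a[slow] dup → fast++
(s=3,f=7) a[fast]=6=a[slow] dup → fast++
(s=3,f=8) a[fast]=7≠a[slow]=6 write a[4]=7 → slow++,fast++
(s=4,f=9) a[fast]=10≠a[slow]=7 write a[5]=10 → slow++,fast++
(s=5,f=10) a[fast]=11≠a[slow]=10 write a[6]=11 → slow++,fast++
(s=6,f=11) a[fast]=11=a[slow] dup → fast++
(s=6,f=12) a[fast]=11=a[slow] dup → fast++
(s=6,f=13) a[fast]=12≠a[slow]=11 write a[7]=12 → slow++,fast++
(s=7,f=14) a[fast]=13≠a[slow]=12 write a[8]=13 → slow++,fast++
(s=8,f=15) a[fast]=13=a[slow] dup → fast++
(s=8,f=16) a[fast]=14≠a[slow]=13 write a[9]=14 → slow++,fast++
(s=9,f=17) a[fast]=14=a[slow] dup → fast++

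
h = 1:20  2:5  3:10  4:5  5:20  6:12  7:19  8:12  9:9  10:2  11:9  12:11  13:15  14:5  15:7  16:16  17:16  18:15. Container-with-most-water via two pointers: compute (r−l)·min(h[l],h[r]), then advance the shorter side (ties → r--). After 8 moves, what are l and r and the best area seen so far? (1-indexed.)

l=1, r=10, best area=256

[1,18] min(20,15)*17=255 best=255 * → r--
[1,17] min(20,16)*16=256 best=256 * → r--
[1,16] min(20,16)*15=240 best=256 → r--
[1,15] min(20,7)*14=98 best=256 → r--
[1,14] min(20,5)*13=65 best=256 → r--
[1,13] min(20,15)*12=180 best=256 → r--
[1,12] min(20,11)*11=121 best=256 → r--
[1,11] min(20,9)*10=90 best=256 → r--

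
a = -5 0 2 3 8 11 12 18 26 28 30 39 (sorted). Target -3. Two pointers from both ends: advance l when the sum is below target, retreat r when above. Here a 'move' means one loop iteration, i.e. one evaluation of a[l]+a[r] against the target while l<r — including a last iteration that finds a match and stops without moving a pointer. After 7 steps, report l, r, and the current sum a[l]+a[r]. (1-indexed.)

l=1, r=5, sum=3

[1,12] -5+39=34 >-3 → r--
[1,11] -5+30=25 >-3 → r--
[1,10] -5+28=23 >-3 → r--
[1,9] -5+26=21 >-3 → r--
[1,8] -5+18=13 >-3 → r--
[1,7] -5+12=7 >-3 → r--
[1,6] -5+11=6 >-3 → r--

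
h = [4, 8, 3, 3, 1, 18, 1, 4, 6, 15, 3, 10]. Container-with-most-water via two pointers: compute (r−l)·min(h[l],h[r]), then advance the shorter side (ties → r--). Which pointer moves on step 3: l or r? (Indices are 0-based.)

l=0 r=11: min(4,10)*11=44 best=44 *, l++
l=1 r=11: min(8,10)*10=80 best=80 *, l++
l=2 r=11: min(3,10)*9=27 best=80, l++

l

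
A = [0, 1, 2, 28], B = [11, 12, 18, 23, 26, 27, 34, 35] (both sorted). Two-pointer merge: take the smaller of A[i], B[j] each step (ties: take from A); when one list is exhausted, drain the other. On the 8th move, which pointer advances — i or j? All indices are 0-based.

i=0 j=0: A[i]=0<=B[j]=11 take 0, i++
i=1 j=0: A[i]=1<=B[j]=11 take 1, i++
i=2 j=0: A[i]=2<=B[j]=11 take 2, i++
i=3 j=0: A[i]=28>B[j]=11 take 11, j++
i=3 j=1: A[i]=28>B[j]=12 take 12, j++
i=3 j=2: A[i]=28>B[j]=18 take 18, j++
i=3 j=3: A[i]=28>B[j]=23 take 23, j++
i=3 j=4: A[i]=28>B[j]=26 take 26, j++

j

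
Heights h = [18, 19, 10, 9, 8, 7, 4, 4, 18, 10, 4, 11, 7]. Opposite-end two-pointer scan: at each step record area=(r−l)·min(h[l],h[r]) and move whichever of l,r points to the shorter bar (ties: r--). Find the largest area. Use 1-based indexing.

l=1 r=13: min(18,7)*12=84 best=84 *, r--
l=1 r=12: min(18,11)*11=121 best=121 *, r--
l=1 r=11: min(18,4)*10=40 best=121, r--
l=1 r=10: min(18,10)*9=90 best=121, r--
l=1 r=9: min(18,18)*8=144 best=144 *, r--
l=1 r=8: min(18,4)*7=28 best=144, r--
l=1 r=7: min(18,4)*6=24 best=144, r--
l=1 r=6: min(18,7)*5=35 best=144, r--
l=1 r=5: min(18,8)*4=32 best=144, r--
l=1 r=4: min(18,9)*3=27 best=144, r--
l=1 r=3: min(18,10)*2=20 best=144, r--
l=1 r=2: min(18,19)*1=18 best=144, l++

max area = 144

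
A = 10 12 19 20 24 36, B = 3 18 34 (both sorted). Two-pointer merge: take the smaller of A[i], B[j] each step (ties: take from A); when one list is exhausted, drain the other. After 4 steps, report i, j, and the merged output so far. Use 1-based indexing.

i=3, j=3, merged so far=[3, 10, 12, 18]

[i=1,j=1] A[i]=10>B[j]=3 take 3 → j++
[i=1,j=2] A[i]=10<=B[j]=18 take 10 → i++
[i=2,j=2] A[i]=12<=B[j]=18 take 12 → i++
[i=3,j=2] A[i]=19>B[j]=18 take 18 → j++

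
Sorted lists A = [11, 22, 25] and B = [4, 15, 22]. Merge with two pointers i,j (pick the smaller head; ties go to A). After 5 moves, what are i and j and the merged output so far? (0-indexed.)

i=0 j=0: A[i]=11>B[j]=4 take 4, j++
i=0 j=1: A[i]=11<=B[j]=15 take 11, i++
i=1 j=1: A[i]=22>B[j]=15 take 15, j++
i=1 j=2: A[i]=22<=B[j]=22 take 22, i++
i=2 j=2: A[i]=25>B[j]=22 take 22, j++

i=2, j=3, merged so far=[4, 11, 15, 22, 22]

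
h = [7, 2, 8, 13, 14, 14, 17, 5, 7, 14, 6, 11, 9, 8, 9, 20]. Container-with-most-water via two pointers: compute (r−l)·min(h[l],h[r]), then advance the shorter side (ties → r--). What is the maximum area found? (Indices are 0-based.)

[0,15] min(7,20)*15=105 best=105 * → l++
[1,15] min(2,20)*14=28 best=105 → l++
[2,15] min(8,20)*13=104 best=105 → l++
[3,15] min(13,20)*12=156 best=156 * → l++
[4,15] min(14,20)*11=154 best=156 → l++
[5,15] min(14,20)*10=140 best=156 → l++
[6,15] min(17,20)*9=153 best=156 → l++
[7,15] min(5,20)*8=40 best=156 → l++
[8,15] min(7,20)*7=49 best=156 → l++
[9,15] min(14,20)*6=84 best=156 → l++
[10,15] min(6,20)*5=30 best=156 → l++
[11,15] min(11,20)*4=44 best=156 → l++
[12,15] min(9,20)*3=27 best=156 → l++
[13,15] min(8,20)*2=16 best=156 → l++
[14,15] min(9,20)*1=9 best=156 → l++

max area = 156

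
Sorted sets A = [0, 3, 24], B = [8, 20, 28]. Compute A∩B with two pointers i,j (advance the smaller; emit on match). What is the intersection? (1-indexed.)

intersection = []

i=1 j=1: 0<8, i++
i=2 j=1: 3<8, i++
i=3 j=1: 24>8, j++
i=3 j=2: 24>20, j++
i=3 j=3: 24<28, i++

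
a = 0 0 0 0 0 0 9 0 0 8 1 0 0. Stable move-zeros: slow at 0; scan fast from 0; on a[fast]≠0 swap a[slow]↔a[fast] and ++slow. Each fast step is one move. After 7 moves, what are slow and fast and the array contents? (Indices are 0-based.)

slow=0 fast=0: a[fast]=0, fast++
slow=0 fast=1: a[fast]=0, fast++
slow=0 fast=2: a[fast]=0, fast++
slow=0 fast=3: a[fast]=0, fast++
slow=0 fast=4: a[fast]=0, fast++
slow=0 fast=5: a[fast]=0, fast++
slow=0 fast=6: a[fast]=9≠0 swap→a[0]=9, slow++,fast++

slow=1, fast=7, a=[9, 0, 0, 0, 0, 0, 0, 0, 0, 8, 1, 0, 0]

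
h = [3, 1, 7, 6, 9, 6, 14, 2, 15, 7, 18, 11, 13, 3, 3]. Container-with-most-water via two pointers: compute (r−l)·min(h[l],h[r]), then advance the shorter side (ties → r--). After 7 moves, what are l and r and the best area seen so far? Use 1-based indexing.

l=6, r=13, best area=72

l=1 r=15: min(3,3)*14=42 best=42 *, r--
l=1 r=14: min(3,3)*13=39 best=42, r--
l=1 r=13: min(3,13)*12=36 best=42, l++
l=2 r=13: min(1,13)*11=11 best=42, l++
l=3 r=13: min(7,13)*10=70 best=70 *, l++
l=4 r=13: min(6,13)*9=54 best=70, l++
l=5 r=13: min(9,13)*8=72 best=72 *, l++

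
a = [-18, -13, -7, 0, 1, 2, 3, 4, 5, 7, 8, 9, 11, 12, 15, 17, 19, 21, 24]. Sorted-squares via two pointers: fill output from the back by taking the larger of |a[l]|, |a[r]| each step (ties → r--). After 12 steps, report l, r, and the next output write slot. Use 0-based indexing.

[0,18] |-18|<=|24| out[18]=576 → r--
[0,17] |-18|<=|21| out[17]=441 → r--
[0,16] |-18|<=|19| out[16]=361 → r--
[0,15] |-18|>|17| out[15]=324 → l++
[1,15] |-13|<=|17| out[14]=289 → r--
[1,14] |-13|<=|15| out[13]=225 → r--
[1,13] |-13|>|12| out[12]=169 → l++
[2,13] |-7|<=|12| out[11]=144 → r--
[2,12] |-7|<=|11| out[10]=121 → r--
[2,11] |-7|<=|9| out[9]=81 → r--
[2,10] |-7|<=|8| out[8]=64 → r--
[2,9] |-7|<=|7| out[7]=49 → r--

l=2, r=8, next write slot=6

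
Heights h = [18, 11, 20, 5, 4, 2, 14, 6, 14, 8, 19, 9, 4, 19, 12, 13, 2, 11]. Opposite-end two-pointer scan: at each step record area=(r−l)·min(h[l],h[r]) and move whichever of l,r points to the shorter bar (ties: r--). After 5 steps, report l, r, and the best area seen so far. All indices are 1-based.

[1,18] min(18,11)*17=187 best=187 * → r--
[1,17] min(18,2)*16=32 best=187 → r--
[1,16] min(18,13)*15=195 best=195 * → r--
[1,15] min(18,12)*14=168 best=195 → r--
[1,14] min(18,19)*13=234 best=234 * → l++

l=2, r=14, best area=234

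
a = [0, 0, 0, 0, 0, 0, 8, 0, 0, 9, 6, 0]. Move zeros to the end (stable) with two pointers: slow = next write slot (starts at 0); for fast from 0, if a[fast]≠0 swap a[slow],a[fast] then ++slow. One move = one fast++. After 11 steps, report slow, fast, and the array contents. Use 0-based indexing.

slow=3, fast=11, a=[8, 9, 6, 0, 0, 0, 0, 0, 0, 0, 0, 0]

slow=0 fast=0: a[fast]=0, fast++
slow=0 fast=1: a[fast]=0, fast++
slow=0 fast=2: a[fast]=0, fast++
slow=0 fast=3: a[fast]=0, fast++
slow=0 fast=4: a[fast]=0, fast++
slow=0 fast=5: a[fast]=0, fast++
slow=0 fast=6: a[fast]=8≠0 swap→a[0]=8, slow++,fast++
slow=1 fast=7: a[fast]=0, fast++
slow=1 fast=8: a[fast]=0, fast++
slow=1 fast=9: a[fast]=9≠0 swap→a[1]=9, slow++,fast++
slow=2 fast=10: a[fast]=6≠0 swap→a[2]=6, slow++,fast++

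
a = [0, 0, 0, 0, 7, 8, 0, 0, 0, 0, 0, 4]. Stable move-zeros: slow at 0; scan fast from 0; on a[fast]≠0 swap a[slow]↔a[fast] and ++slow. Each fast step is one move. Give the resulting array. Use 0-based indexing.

slow=0 fast=0: a[fast]=0, fast++
slow=0 fast=1: a[fast]=0, fast++
slow=0 fast=2: a[fast]=0, fast++
slow=0 fast=3: a[fast]=0, fast++
slow=0 fast=4: a[fast]=7≠0 swap→a[0]=7, slow++,fast++
slow=1 fast=5: a[fast]=8≠0 swap→a[1]=8, slow++,fast++
slow=2 fast=6: a[fast]=0, fast++
slow=2 fast=7: a[fast]=0, fast++
slow=2 fast=8: a[fast]=0, fast++
slow=2 fast=9: a[fast]=0, fast++
slow=2 fast=10: a[fast]=0, fast++
slow=2 fast=11: a[fast]=4≠0 swap→a[2]=4, slow++,fast++

[7, 8, 4, 0, 0, 0, 0, 0, 0, 0, 0, 0]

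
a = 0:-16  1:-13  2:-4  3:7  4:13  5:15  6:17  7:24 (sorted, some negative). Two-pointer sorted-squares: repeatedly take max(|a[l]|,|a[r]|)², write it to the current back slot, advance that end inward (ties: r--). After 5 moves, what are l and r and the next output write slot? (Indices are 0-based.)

[0,7] |-16|<=|24| out[7]=576 → r--
[0,6] |-16|<=|17| out[6]=289 → r--
[0,5] |-16|>|15| out[5]=256 → l++
[1,5] |-13|<=|15| out[4]=225 → r--
[1,4] |-13|<=|13| out[3]=169 → r--

l=1, r=3, next write slot=2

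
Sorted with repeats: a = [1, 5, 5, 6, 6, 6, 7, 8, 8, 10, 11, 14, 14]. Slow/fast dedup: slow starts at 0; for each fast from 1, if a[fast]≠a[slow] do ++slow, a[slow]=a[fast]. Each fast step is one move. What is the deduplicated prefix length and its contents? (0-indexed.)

slow=0 fast=1: a[fast]=5≠a[slow]=1 write a[1]=5, slow++,fast++
slow=1 fast=2: a[fast]=5=a[slow] dup, fast++
slow=1 fast=3: a[fast]=6≠a[slow]=5 write a[2]=6, slow++,fast++
slow=2 fast=4: a[fast]=6=a[slow] dup, fast++
slow=2 fast=5: a[fast]=6=a[slow] dup, fast++
slow=2 fast=6: a[fast]=7≠a[slow]=6 write a[3]=7, slow++,fast++
slow=3 fast=7: a[fast]=8≠a[slow]=7 write a[4]=8, slow++,fast++
slow=4 fast=8: a[fast]=8=a[slow] dup, fast++
slow=4 fast=9: a[fast]=10≠a[slow]=8 write a[5]=10, slow++,fast++
slow=5 fast=10: a[fast]=11≠a[slow]=10 write a[6]=11, slow++,fast++
slow=6 fast=11: a[fast]=14≠a[slow]=11 write a[7]=14, slow++,fast++
slow=7 fast=12: a[fast]=14=a[slow] dup, fast++

length 8; prefix = [1, 5, 6, 7, 8, 10, 11, 14]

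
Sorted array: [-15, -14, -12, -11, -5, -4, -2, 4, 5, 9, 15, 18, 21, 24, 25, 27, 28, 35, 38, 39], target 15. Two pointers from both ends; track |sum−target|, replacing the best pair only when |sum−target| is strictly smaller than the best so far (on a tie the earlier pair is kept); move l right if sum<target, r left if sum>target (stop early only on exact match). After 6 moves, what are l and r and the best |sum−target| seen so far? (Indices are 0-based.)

l=2, r=15, best |Δ|=1

l=0 r=19: -15+39=24 d=9 *, r--
l=0 r=18: -15+38=23 d=8 *, r--
l=0 r=17: -15+35=20 d=5 *, r--
l=0 r=16: -15+28=13 d=2 *, l++
l=1 r=16: -14+28=14 d=1 *, l++
l=2 r=16: -12+28=16 d=1, r--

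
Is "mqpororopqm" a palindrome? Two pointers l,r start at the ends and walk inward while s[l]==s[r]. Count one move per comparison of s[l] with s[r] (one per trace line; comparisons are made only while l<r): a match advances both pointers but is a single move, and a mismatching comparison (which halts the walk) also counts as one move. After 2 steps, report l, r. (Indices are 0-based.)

[0,10] 'm'=='m' → l++,r--
[1,9] 'q'=='q' → l++,r--

l=2, r=8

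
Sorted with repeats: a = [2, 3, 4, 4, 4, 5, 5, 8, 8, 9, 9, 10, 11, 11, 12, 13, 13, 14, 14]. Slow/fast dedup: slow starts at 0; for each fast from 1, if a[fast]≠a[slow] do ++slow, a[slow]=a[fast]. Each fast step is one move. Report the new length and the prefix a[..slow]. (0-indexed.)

length 11; prefix = [2, 3, 4, 5, 8, 9, 10, 11, 12, 13, 14]

(s=0,f=1) a[fast]=3≠a[slow]=2 write a[1]=3 → slow++,fast++
(s=1,f=2) a[fast]=4≠a[slow]=3 write a[2]=4 → slow++,fast++
(s=2,f=3) a[fast]=4=a[slow] dup → fast++
(s=2,f=4) a[fast]=4=a[slow] dup → fast++
(s=2,f=5) a[fast]=5≠a[slow]=4 write a[3]=5 → slow++,fast++
(s=3,f=6) a[fast]=5=a[slow] dup → fast++
(s=3,f=7) a[fast]=8≠a[slow]=5 write a[4]=8 → slow++,fast++
(s=4,f=8) a[fast]=8=a[slow] dup → fast++
(s=4,f=9) a[fast]=9≠a[slow]=8 write a[5]=9 → slow++,fast++
(s=5,f=10) a[fast]=9=a[slow] dup → fast++
(s=5,f=11) a[fast]=10≠a[slow]=9 write a[6]=10 → slow++,fast++
(s=6,f=12) a[fast]=11≠a[slow]=10 write a[7]=11 → slow++,fast++
(s=7,f=13) a[fast]=11=a[slow] dup → fast++
(s=7,f=14) a[fast]=12≠a[slow]=11 write a[8]=12 → slow++,fast++
(s=8,f=15) a[fast]=13≠a[slow]=12 write a[9]=13 → slow++,fast++
(s=9,f=16) a[fast]=13=a[slow] dup → fast++
(s=9,f=17) a[fast]=14≠a[slow]=13 write a[10]=14 → slow++,fast++
(s=10,f=18) a[fast]=14=a[slow] dup → fast++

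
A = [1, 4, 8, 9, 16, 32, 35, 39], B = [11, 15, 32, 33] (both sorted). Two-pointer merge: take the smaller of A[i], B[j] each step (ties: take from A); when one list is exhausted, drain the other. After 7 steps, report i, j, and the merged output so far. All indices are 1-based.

i=1 j=1: A[i]=1<=B[j]=11 take 1, i++
i=2 j=1: A[i]=4<=B[j]=11 take 4, i++
i=3 j=1: A[i]=8<=B[j]=11 take 8, i++
i=4 j=1: A[i]=9<=B[j]=11 take 9, i++
i=5 j=1: A[i]=16>B[j]=11 take 11, j++
i=5 j=2: A[i]=16>B[j]=15 take 15, j++
i=5 j=3: A[i]=16<=B[j]=32 take 16, i++

i=6, j=3, merged so far=[1, 4, 8, 9, 11, 15, 16]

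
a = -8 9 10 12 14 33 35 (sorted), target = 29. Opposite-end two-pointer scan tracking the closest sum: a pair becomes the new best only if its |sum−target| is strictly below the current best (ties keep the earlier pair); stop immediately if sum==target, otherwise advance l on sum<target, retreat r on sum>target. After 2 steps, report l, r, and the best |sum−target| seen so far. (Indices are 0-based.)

l=1, r=5, best |Δ|=2

[0,6] -8+35=27 d=2 * → l++
[1,6] 9+35=44 d=15 → r--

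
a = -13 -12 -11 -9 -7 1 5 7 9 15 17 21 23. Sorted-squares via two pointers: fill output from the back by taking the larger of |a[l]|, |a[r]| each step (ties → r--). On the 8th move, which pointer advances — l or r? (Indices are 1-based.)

r

[1,13] |-13|<=|23| out[13]=529 → r--
[1,12] |-13|<=|21| out[12]=441 → r--
[1,11] |-13|<=|17| out[11]=289 → r--
[1,10] |-13|<=|15| out[10]=225 → r--
[1,9] |-13|>|9| out[9]=169 → l++
[2,9] |-12|>|9| out[8]=144 → l++
[3,9] |-11|>|9| out[7]=121 → l++
[4,9] |-9|<=|9| out[6]=81 → r--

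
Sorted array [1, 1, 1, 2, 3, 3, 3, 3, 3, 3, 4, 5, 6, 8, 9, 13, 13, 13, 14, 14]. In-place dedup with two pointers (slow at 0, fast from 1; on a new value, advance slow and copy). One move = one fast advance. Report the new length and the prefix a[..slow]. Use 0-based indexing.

slow=0 fast=1: a[fast]=1=a[slow] dup, fast++
slow=0 fast=2: a[fast]=1=a[slow] dup, fast++
slow=0 fast=3: a[fast]=2≠a[slow]=1 write a[1]=2, slow++,fast++
slow=1 fast=4: a[fast]=3≠a[slow]=2 write a[2]=3, slow++,fast++
slow=2 fast=5: a[fast]=3=a[slow] dup, fast++
slow=2 fast=6: a[fast]=3=a[slow] dup, fast++
slow=2 fast=7: a[fast]=3=a[slow] dup, fast++
slow=2 fast=8: a[fast]=3=a[slow] dup, fast++
slow=2 fast=9: a[fast]=3=a[slow] dup, fast++
slow=2 fast=10: a[fast]=4≠a[slow]=3 write a[3]=4, slow++,fast++
slow=3 fast=11: a[fast]=5≠a[slow]=4 write a[4]=5, slow++,fast++
slow=4 fast=12: a[fast]=6≠a[slow]=5 write a[5]=6, slow++,fast++
slow=5 fast=13: a[fast]=8≠a[slow]=6 write a[6]=8, slow++,fast++
slow=6 fast=14: a[fast]=9≠a[slow]=8 write a[7]=9, slow++,fast++
slow=7 fast=15: a[fast]=13≠a[slow]=9 write a[8]=13, slow++,fast++
slow=8 fast=16: a[fast]=13=a[slow] dup, fast++
slow=8 fast=17: a[fast]=13=a[slow] dup, fast++
slow=8 fast=18: a[fast]=14≠a[slow]=13 write a[9]=14, slow++,fast++
slow=9 fast=19: a[fast]=14=a[slow] dup, fast++

length 10; prefix = [1, 2, 3, 4, 5, 6, 8, 9, 13, 14]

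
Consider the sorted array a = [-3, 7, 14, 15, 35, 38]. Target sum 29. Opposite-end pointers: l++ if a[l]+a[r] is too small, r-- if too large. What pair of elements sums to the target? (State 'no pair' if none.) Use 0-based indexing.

(14, 15)

l=0 r=5: -3+38=35 >29, r--
l=0 r=4: -3+35=32 >29, r--
l=0 r=3: -3+15=12 <29, l++
l=1 r=3: 7+15=22 <29, l++
l=2 r=3: 14+15=29, found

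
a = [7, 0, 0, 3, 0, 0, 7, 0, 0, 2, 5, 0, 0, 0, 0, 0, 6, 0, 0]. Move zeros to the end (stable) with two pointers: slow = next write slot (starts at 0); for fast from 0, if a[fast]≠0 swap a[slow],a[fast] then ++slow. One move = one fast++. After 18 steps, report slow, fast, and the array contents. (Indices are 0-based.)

slow=0 fast=0: a[fast]=7≠0 swap→a[0]=7, slow++,fast++
slow=1 fast=1: a[fast]=0, fast++
slow=1 fast=2: a[fast]=0, fast++
slow=1 fast=3: a[fast]=3≠0 swap→a[1]=3, slow++,fast++
slow=2 fast=4: a[fast]=0, fast++
slow=2 fast=5: a[fast]=0, fast++
slow=2 fast=6: a[fast]=7≠0 swap→a[2]=7, slow++,fast++
slow=3 fast=7: a[fast]=0, fast++
slow=3 fast=8: a[fast]=0, fast++
slow=3 fast=9: a[fast]=2≠0 swap→a[3]=2, slow++,fast++
slow=4 fast=10: a[fast]=5≠0 swap→a[4]=5, slow++,fast++
slow=5 fast=11: a[fast]=0, fast++
slow=5 fast=12: a[fast]=0, fast++
slow=5 fast=13: a[fast]=0, fast++
slow=5 fast=14: a[fast]=0, fast++
slow=5 fast=15: a[fast]=0, fast++
slow=5 fast=16: a[fast]=6≠0 swap→a[5]=6, slow++,fast++
slow=6 fast=17: a[fast]=0, fast++

slow=6, fast=18, a=[7, 3, 7, 2, 5, 6, 0, 0, 0, 0, 0, 0, 0, 0, 0, 0, 0, 0, 0]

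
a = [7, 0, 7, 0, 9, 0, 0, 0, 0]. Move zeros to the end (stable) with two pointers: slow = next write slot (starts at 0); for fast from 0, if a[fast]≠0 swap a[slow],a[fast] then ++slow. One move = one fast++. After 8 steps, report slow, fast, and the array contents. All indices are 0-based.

slow=0 fast=0: a[fast]=7≠0 swap→a[0]=7, slow++,fast++
slow=1 fast=1: a[fast]=0, fast++
slow=1 fast=2: a[fast]=7≠0 swap→a[1]=7, slow++,fast++
slow=2 fast=3: a[fast]=0, fast++
slow=2 fast=4: a[fast]=9≠0 swap→a[2]=9, slow++,fast++
slow=3 fast=5: a[fast]=0, fast++
slow=3 fast=6: a[fast]=0, fast++
slow=3 fast=7: a[fast]=0, fast++

slow=3, fast=8, a=[7, 7, 9, 0, 0, 0, 0, 0, 0]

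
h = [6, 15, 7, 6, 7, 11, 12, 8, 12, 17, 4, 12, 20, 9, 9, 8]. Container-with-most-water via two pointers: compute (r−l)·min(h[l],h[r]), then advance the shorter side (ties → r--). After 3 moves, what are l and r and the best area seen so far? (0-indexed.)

l=1, r=13, best area=117

l=0 r=15: min(6,8)*15=90 best=90 *, l++
l=1 r=15: min(15,8)*14=112 best=112 *, r--
l=1 r=14: min(15,9)*13=117 best=117 *, r--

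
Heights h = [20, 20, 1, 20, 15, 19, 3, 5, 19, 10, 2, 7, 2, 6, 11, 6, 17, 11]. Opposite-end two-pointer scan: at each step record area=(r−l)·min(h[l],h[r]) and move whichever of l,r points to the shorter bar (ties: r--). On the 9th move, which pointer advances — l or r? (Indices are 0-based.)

l=0 r=17: min(20,11)*17=187 best=187 *, r--
l=0 r=16: min(20,17)*16=272 best=272 *, r--
l=0 r=15: min(20,6)*15=90 best=272, r--
l=0 r=14: min(20,11)*14=154 best=272, r--
l=0 r=13: min(20,6)*13=78 best=272, r--
l=0 r=12: min(20,2)*12=24 best=272, r--
l=0 r=11: min(20,7)*11=77 best=272, r--
l=0 r=10: min(20,2)*10=20 best=272, r--
l=0 r=9: min(20,10)*9=90 best=272, r--

r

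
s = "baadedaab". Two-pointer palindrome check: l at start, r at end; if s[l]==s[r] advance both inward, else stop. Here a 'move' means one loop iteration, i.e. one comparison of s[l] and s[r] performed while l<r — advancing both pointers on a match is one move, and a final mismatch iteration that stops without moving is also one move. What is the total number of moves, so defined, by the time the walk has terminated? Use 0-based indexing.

4 moves

[0,8] 'b'=='b' → l++,r--
[1,7] 'a'=='a' → l++,r--
[2,6] 'a'=='a' → l++,r--
[3,5] 'd'=='d' → l++,r--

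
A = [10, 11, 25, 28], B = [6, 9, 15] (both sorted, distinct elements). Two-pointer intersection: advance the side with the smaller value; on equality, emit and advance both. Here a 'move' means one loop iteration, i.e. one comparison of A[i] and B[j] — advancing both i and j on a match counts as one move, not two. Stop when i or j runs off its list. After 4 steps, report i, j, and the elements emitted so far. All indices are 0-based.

i=2, j=2, emitted=[]

i=0 j=0: 10>6, j++
i=0 j=1: 10>9, j++
i=0 j=2: 10<15, i++
i=1 j=2: 11<15, i++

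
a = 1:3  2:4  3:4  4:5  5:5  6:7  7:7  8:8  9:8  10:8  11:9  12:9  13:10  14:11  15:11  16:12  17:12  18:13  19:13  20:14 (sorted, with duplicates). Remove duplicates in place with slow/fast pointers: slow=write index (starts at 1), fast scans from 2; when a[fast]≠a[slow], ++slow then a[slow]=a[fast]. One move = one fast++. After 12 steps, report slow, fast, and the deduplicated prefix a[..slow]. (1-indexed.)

(s=1,f=2) a[fast]=4≠a[slow]=3 write a[2]=4 → slow++,fast++
(s=2,f=3) a[fast]=4=a[slow] dup → fast++
(s=2,f=4) a[fast]=5≠a[slow]=4 write a[3]=5 → slow++,fast++
(s=3,f=5) a[fast]=5=a[slow] dup → fast++
(s=3,f=6) a[fast]=7≠a[slow]=5 write a[4]=7 → slow++,fast++
(s=4,f=7) a[fast]=7=a[slow] dup → fast++
(s=4,f=8) a[fast]=8≠a[slow]=7 write a[5]=8 → slow++,fast++
(s=5,f=9) a[fast]=8=a[slow] dup → fast++
(s=5,f=10) a[fast]=8=a[slow] dup → fast++
(s=5,f=11) a[fast]=9≠a[slow]=8 write a[6]=9 → slow++,fast++
(s=6,f=12) a[fast]=9=a[slow] dup → fast++
(s=6,f=13) a[fast]=10≠a[slow]=9 write a[7]=10 → slow++,fast++

slow=7, fast=14, prefix=[3, 4, 5, 7, 8, 9, 10]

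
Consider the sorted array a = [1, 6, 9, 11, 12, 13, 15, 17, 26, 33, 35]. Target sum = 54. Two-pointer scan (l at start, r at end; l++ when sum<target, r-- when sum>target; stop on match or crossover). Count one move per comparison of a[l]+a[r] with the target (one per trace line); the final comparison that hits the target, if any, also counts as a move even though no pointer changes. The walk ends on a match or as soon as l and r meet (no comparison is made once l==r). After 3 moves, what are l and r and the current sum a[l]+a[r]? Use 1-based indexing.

l=4, r=11, sum=46

l=1 r=11: 1+35=36 <54, l++
l=2 r=11: 6+35=41 <54, l++
l=3 r=11: 9+35=44 <54, l++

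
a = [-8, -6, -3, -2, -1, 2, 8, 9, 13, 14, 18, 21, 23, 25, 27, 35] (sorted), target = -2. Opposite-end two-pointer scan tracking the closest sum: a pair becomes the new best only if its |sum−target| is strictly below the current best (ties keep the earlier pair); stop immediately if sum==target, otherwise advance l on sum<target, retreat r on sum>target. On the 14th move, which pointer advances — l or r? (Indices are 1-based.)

[1,16] -8+35=27 d=29 * → r--
[1,15] -8+27=19 d=21 * → r--
[1,14] -8+25=17 d=19 * → r--
[1,13] -8+23=15 d=17 * → r--
[1,12] -8+21=13 d=15 * → r--
[1,11] -8+18=10 d=12 * → r--
[1,10] -8+14=6 d=8 * → r--
[1,9] -8+13=5 d=7 * → r--
[1,8] -8+9=1 d=3 * → r--
[1,7] -8+8=0 d=2 * → r--
[1,6] -8+2=-6 d=4 → l++
[2,6] -6+2=-4 d=2 → l++
[3,6] -3+2=-1 d=1 * → r--
[3,5] -3+-1=-4 d=2 → l++

l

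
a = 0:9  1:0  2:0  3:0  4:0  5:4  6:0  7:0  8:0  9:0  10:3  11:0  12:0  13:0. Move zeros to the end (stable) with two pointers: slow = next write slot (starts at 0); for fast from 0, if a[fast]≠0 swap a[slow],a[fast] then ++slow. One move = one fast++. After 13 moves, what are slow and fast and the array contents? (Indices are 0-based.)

slow=3, fast=13, a=[9, 4, 3, 0, 0, 0, 0, 0, 0, 0, 0, 0, 0, 0]

(s=0,f=0) a[fast]=9≠0 swap→a[0]=9 → slow++,fast++
(s=1,f=1) a[fast]=0 → fast++
(s=1,f=2) a[fast]=0 → fast++
(s=1,f=3) a[fast]=0 → fast++
(s=1,f=4) a[fast]=0 → fast++
(s=1,f=5) a[fast]=4≠0 swap→a[1]=4 → slow++,fast++
(s=2,f=6) a[fast]=0 → fast++
(s=2,f=7) a[fast]=0 → fast++
(s=2,f=8) a[fast]=0 → fast++
(s=2,f=9) a[fast]=0 → fast++
(s=2,f=10) a[fast]=3≠0 swap→a[2]=3 → slow++,fast++
(s=3,f=11) a[fast]=0 → fast++
(s=3,f=12) a[fast]=0 → fast++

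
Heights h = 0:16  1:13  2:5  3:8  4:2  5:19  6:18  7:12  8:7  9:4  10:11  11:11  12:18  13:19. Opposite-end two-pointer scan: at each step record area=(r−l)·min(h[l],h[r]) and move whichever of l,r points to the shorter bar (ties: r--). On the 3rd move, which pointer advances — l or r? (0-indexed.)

l=0 r=13: min(16,19)*13=208 best=208 *, l++
l=1 r=13: min(13,19)*12=156 best=208, l++
l=2 r=13: min(5,19)*11=55 best=208, l++

l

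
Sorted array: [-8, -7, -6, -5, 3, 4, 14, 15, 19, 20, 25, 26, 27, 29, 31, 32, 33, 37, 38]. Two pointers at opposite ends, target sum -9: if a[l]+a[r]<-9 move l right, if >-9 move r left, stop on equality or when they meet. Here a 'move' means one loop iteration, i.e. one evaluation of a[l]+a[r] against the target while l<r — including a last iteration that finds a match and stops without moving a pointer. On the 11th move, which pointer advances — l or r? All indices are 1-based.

r

[1,19] -8+38=30 >-9 → r--
[1,18] -8+37=29 >-9 → r--
[1,17] -8+33=25 >-9 → r--
[1,16] -8+32=24 >-9 → r--
[1,15] -8+31=23 >-9 → r--
[1,14] -8+29=21 >-9 → r--
[1,13] -8+27=19 >-9 → r--
[1,12] -8+26=18 >-9 → r--
[1,11] -8+25=17 >-9 → r--
[1,10] -8+20=12 >-9 → r--
[1,9] -8+19=11 >-9 → r--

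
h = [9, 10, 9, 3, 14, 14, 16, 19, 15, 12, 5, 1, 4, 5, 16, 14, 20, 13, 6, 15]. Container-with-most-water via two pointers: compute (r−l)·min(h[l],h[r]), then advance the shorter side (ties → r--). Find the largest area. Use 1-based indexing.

max area = 210

l=1 r=20: min(9,15)*19=171 best=171 *, l++
l=2 r=20: min(10,15)*18=180 best=180 *, l++
l=3 r=20: min(9,15)*17=153 best=180, l++
l=4 r=20: min(3,15)*16=48 best=180, l++
l=5 r=20: min(14,15)*15=210 best=210 *, l++
l=6 r=20: min(14,15)*14=196 best=210, l++
l=7 r=20: min(16,15)*13=195 best=210, r--
l=7 r=19: min(16,6)*12=72 best=210, r--
l=7 r=18: min(16,13)*11=143 best=210, r--
l=7 r=17: min(16,20)*10=160 best=210, l++
l=8 r=17: min(19,20)*9=171 best=210, l++
l=9 r=17: min(15,20)*8=120 best=210, l++
l=10 r=17: min(12,20)*7=84 best=210, l++
l=11 r=17: min(5,20)*6=30 best=210, l++
l=12 r=17: min(1,20)*5=5 best=210, l++
l=13 r=17: min(4,20)*4=16 best=210, l++
l=14 r=17: min(5,20)*3=15 best=210, l++
l=15 r=17: min(16,20)*2=32 best=210, l++
l=16 r=17: min(14,20)*1=14 best=210, l++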